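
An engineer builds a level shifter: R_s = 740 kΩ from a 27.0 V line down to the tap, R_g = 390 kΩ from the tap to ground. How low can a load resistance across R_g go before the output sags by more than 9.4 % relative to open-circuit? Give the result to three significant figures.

R_L(min) ≈ 2.46 MΩ

Output resistance R_th = R_s‖R_g = (740 × 390)/1130 = 255.4 kΩ.
The fractional drop is R_th/(R_th + R_L); requiring this ≤ 0.0940 gives R_L ≥ R_th(1/0.0940 − 1) = 255.4 × 9.638 = 2.46 MΩ.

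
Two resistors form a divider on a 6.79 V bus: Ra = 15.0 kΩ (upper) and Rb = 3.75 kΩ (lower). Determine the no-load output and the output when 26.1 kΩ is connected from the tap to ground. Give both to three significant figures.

Open-circuit: V = 6.79 × 3.75/(15.0 + 3.75) = 1.36 V.
With the load, Rb becomes Rb‖R_L = 3.279 kΩ, so V = 6.79 × 3.279/18.28 = 1.22 V.

Unloaded: 1.36 V; loaded: 1.22 V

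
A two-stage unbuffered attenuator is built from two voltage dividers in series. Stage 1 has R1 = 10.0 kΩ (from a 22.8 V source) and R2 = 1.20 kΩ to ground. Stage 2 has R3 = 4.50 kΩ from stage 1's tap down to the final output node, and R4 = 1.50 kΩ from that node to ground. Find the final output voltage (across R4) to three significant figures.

Stage 2 presents R3+R4 = 6.000 kΩ as a load on stage 1's tap.
Stage 1's lower leg becomes R2‖(R3+R4) = 1.000 kΩ, so V_mid = 22.8 × 1.000/11.00 = 2.073 V.
Stage 2 is itself unloaded: V_out = V_mid × R4/(R3+R4) = 2.073 × 1.50/6.000 = 0.518 V.

V_out ≈ 0.518 V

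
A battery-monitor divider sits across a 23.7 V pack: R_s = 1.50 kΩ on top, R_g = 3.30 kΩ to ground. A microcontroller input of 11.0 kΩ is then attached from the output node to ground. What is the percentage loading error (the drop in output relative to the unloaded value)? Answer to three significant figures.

8.57 %

The divider's output (Thévenin) resistance is R_s‖R_g = 1.031 kΩ.
Fractional drop under load = R_th/(R_th + R_L) = 1.031 / (1.031 + 11.0) = 0.08571.
So the output falls by 8.57 %.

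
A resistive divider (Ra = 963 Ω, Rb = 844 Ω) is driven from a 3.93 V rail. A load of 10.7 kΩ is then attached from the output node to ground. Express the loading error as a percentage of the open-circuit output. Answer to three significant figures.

4.03 %

The divider's output (Thévenin) resistance is Ra‖Rb = 449.8 Ω.
Fractional drop under load = R_th/(R_th + R_L) = 449.8 / (449.8 + 10700) = 0.04034.
So the output falls by 4.03 %.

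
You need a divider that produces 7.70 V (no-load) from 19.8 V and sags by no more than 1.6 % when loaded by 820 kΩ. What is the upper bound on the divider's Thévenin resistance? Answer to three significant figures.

R_th ≤ 13.3 kΩ

Loading drop = R_th/(R_th + R_L) ≤ 0.0160, so R_th ≤ R_L · ε/(1−ε) = 820 kΩ × 0.0160/0.9840 = 13.3 kΩ.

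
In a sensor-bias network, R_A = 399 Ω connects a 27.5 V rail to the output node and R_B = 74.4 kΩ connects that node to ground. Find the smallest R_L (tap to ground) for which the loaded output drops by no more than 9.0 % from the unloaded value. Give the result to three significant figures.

Output resistance R_th = R_A‖R_B = (399 × 74400)/74800 = 396.9 Ω.
The fractional drop is R_th/(R_th + R_L); requiring this ≤ 0.0900 gives R_L ≥ R_th(1/0.0900 − 1) = 396.9 × 10.11 = 4.01 kΩ.

R_L(min) ≈ 4.01 kΩ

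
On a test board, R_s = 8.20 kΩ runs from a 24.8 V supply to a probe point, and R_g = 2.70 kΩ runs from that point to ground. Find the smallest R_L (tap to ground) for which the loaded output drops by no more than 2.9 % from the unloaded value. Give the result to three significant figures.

Output resistance R_th = R_s‖R_g = (8.20 × 2.70)/10.90 = 2.031 kΩ.
The fractional drop is R_th/(R_th + R_L); requiring this ≤ 0.0290 gives R_L ≥ R_th(1/0.0290 − 1) = 2.031 × 33.48 = 68.0 kΩ.

R_L(min) ≈ 68.0 kΩ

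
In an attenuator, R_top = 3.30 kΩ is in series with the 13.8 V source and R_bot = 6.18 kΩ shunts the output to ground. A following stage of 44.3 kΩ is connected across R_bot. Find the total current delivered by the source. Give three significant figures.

R_bot‖R_L = 5.423 kΩ, so the source sees R_top + R_bot‖R_L = 8.723 kΩ.
I = 13.8 V / 8.723 kΩ = 1.58 mA.

I ≈ 1.58 mA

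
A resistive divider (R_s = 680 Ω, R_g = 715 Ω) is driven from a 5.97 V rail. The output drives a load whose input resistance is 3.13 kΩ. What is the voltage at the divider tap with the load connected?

The load sits in parallel with R_g: R_g‖R_L = (715 × 3130) / (715 + 3130) = 582.0 Ω.
V_out = 5.97 × 582.0 / (680 + 582.0) = 5.97 × 582.0/1262 = 2.75 V.
(Unloaded it would have been 3.06 V.)

V_out ≈ 2.75 V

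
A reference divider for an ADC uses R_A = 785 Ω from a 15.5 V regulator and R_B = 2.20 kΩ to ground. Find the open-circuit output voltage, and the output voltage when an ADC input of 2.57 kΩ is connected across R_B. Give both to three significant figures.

Unloaded: 11.4 V; loaded: 9.32 V

Open-circuit: V = 15.5 × 2200/(785 + 2200) = 11.4 V.
With the load, R_B becomes R_B‖R_L = 1185 Ω, so V = 15.5 × 1185/1970 = 9.32 V.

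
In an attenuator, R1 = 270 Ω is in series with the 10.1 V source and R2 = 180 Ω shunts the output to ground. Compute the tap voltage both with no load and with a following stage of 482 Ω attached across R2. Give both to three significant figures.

Open-circuit: V = 10.1 × 180/(270 + 180) = 4.04 V.
With the load, R2 becomes R2‖R_L = 131.1 Ω, so V = 10.1 × 131.1/401.1 = 3.30 V.

Unloaded: 4.04 V; loaded: 3.30 V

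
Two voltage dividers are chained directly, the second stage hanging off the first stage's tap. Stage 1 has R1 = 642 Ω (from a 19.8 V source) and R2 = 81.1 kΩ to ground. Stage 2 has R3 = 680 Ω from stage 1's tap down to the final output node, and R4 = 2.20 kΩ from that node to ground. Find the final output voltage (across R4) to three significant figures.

Stage 2 presents R3+R4 = 2880 Ω as a load on stage 1's tap.
Stage 1's lower leg becomes R2‖(R3+R4) = 2781 Ω, so V_mid = 19.8 × 2781/3423 = 16.09 V.
Stage 2 is itself unloaded: V_out = V_mid × R4/(R3+R4) = 16.09 × 2200/2880 = 12.3 V.

V_out ≈ 12.3 V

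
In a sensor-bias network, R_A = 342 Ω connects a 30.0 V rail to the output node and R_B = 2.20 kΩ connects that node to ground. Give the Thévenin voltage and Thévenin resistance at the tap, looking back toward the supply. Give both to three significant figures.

V_th is the open-circuit tap voltage: 30.0 × 2200/(342 + 2200) = 26.0 V.
With the supply zeroed, R_A and R_B appear in parallel from the tap: R_th = R_A‖R_B = (342 × 2200)/2542 = 296 Ω.

V_th = 26.0 V, R_th = 296 Ω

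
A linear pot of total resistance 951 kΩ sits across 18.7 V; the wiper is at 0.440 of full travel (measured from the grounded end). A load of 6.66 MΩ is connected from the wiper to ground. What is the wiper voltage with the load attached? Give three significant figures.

V ≈ 7.95 V

The wiper splits the pot into (1−α)R = 532.6 kΩ above and αR = 418.4 kΩ below.
Lower section ‖ load = 393.7 kΩ.
V_wiper = 18.7 × 393.7/(532.6 + 393.7) = 7.95 V.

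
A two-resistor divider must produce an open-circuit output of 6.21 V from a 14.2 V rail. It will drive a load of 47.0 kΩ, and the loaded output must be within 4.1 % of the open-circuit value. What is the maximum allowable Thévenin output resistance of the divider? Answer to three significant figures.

Loading drop = R_th/(R_th + R_L) ≤ 0.0410, so R_th ≤ R_L · ε/(1−ε) = 47.0 kΩ × 0.0410/0.9590 = 2.01 kΩ.

R_th ≤ 2.01 kΩ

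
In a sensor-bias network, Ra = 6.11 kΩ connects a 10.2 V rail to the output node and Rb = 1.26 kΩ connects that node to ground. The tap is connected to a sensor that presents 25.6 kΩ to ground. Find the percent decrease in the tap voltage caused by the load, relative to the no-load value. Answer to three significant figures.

The divider's output (Thévenin) resistance is Ra‖Rb = 1.045 kΩ.
Fractional drop under load = R_th/(R_th + R_L) = 1.045 / (1.045 + 25.6) = 0.03920.
So the output falls by 3.92 %.

3.92 %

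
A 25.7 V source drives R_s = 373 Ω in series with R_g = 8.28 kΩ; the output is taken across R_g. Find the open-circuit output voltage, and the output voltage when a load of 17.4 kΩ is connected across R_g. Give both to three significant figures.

Unloaded: 24.6 V; loaded: 24.1 V

Open-circuit: V = 25.7 × 8280/(373 + 8280) = 24.6 V.
With the load, R_g becomes R_g‖R_L = 5610 Ω, so V = 25.7 × 5610/5983 = 24.1 V.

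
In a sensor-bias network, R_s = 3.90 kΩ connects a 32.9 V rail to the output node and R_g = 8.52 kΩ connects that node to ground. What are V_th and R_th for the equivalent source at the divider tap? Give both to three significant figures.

V_th is the open-circuit tap voltage: 32.9 × 8.52/(3.90 + 8.52) = 22.6 V.
With the supply zeroed, R_s and R_g appear in parallel from the tap: R_th = R_s‖R_g = (3.90 × 8.52)/12.42 = 2.68 kΩ.

V_th = 22.6 V, R_th = 2.68 kΩ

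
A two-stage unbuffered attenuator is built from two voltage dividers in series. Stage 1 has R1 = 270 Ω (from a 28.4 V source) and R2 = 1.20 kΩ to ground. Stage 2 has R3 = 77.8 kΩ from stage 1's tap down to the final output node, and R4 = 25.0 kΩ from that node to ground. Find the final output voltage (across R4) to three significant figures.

V_out ≈ 5.63 V

Stage 2 presents R3+R4 = 102800 Ω as a load on stage 1's tap.
Stage 1's lower leg becomes R2‖(R3+R4) = 1186 Ω, so V_mid = 28.4 × 1186/1456 = 23.13 V.
Stage 2 is itself unloaded: V_out = V_mid × R4/(R3+R4) = 23.13 × 25000/102800 = 5.63 V.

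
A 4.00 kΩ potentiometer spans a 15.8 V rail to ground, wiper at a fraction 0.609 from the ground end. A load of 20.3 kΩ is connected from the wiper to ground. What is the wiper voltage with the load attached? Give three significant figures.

V ≈ 9.19 V

The wiper splits the pot into (1−α)R = 1.564 kΩ above and αR = 2.436 kΩ below.
Lower section ‖ load = 2.175 kΩ.
V_wiper = 15.8 × 2.175/(1.564 + 2.175) = 9.19 V.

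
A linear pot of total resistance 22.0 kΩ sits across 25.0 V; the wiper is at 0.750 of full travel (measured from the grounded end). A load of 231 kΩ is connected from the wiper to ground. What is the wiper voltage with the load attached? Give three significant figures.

The wiper splits the pot into (1−α)R = 5.500 kΩ above and αR = 16.50 kΩ below.
Lower section ‖ load = 15.40 kΩ.
V_wiper = 25.0 × 15.40/(5.500 + 15.40) = 18.4 V.

V ≈ 18.4 V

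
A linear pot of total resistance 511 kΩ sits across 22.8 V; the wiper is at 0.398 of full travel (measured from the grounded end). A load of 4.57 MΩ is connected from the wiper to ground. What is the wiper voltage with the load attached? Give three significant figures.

V ≈ 8.84 V

The wiper splits the pot into (1−α)R = 307.6 kΩ above and αR = 203.4 kΩ below.
Lower section ‖ load = 194.7 kΩ.
V_wiper = 22.8 × 194.7/(307.6 + 194.7) = 8.84 V.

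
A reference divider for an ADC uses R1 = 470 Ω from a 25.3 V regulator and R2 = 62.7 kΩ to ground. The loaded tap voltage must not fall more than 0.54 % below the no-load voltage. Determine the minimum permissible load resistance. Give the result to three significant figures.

Output resistance R_th = R1‖R2 = (470 × 62700)/63170 = 466.5 Ω.
The fractional drop is R_th/(R_th + R_L); requiring this ≤ 0.00540 gives R_L ≥ R_th(1/0.00540 − 1) = 466.5 × 184.2 = 85.9 kΩ.

R_L(min) ≈ 85.9 kΩ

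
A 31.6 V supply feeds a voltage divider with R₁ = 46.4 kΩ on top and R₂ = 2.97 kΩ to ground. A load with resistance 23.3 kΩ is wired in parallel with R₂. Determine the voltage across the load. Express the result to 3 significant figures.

V_out ≈ 1.70 V

The load sits in parallel with R₂: R₂‖R_L = (2.97 × 23.3) / (2.97 + 23.3) = 2.634 kΩ.
V_out = 31.6 × 2.634 / (46.4 + 2.634) = 31.6 × 2.634/49.03 = 1.70 V.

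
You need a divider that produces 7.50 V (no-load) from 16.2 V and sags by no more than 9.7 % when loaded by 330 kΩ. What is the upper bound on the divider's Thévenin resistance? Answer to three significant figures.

Loading drop = R_th/(R_th + R_L) ≤ 0.0970, so R_th ≤ R_L · ε/(1−ε) = 330 kΩ × 0.0970/0.9030 = 35.4 kΩ.
(Any R1, R2 with R2/(R1+R2) = 0.463 and R1‖R2 ≤ 35.4 kΩ will meet the spec.)

R_th ≤ 35.4 kΩ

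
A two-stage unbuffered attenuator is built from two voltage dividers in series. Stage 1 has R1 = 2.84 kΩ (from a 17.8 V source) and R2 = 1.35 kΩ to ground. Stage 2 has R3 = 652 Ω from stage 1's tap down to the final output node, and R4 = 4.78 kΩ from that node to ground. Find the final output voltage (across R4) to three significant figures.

Stage 2 presents R3+R4 = 5432 Ω as a load on stage 1's tap.
Stage 1's lower leg becomes R2‖(R3+R4) = 1081 Ω, so V_mid = 17.8 × 1081/3921 = 4.908 V.
Stage 2 is itself unloaded: V_out = V_mid × R4/(R3+R4) = 4.908 × 4780/5432 = 4.32 V.

V_out ≈ 4.32 V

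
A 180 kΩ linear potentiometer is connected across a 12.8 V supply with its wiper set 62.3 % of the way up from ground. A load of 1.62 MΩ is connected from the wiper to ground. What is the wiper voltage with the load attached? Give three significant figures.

V ≈ 7.77 V

The wiper splits the pot into (1−α)R = 67.86 kΩ above and αR = 112.1 kΩ below.
Lower section ‖ load = 104.9 kΩ.
V_wiper = 12.8 × 104.9/(67.86 + 104.9) = 7.77 V.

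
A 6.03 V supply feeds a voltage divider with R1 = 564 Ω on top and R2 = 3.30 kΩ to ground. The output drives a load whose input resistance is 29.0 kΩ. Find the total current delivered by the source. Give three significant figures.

I ≈ 1.71 mA

R2‖R_L = 2963 Ω, so the source sees R1 + R2‖R_L = 3527 Ω.
I = 6.03 V / 3527 Ω = 1.71 mA.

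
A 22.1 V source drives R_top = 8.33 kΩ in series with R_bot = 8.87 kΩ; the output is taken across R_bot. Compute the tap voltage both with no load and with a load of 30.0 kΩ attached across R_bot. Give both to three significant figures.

Open-circuit: V = 22.1 × 8.87/(8.33 + 8.87) = 11.4 V.
With the load, R_bot becomes R_bot‖R_L = 6.846 kΩ, so V = 22.1 × 6.846/15.18 = 9.97 V.

Unloaded: 11.4 V; loaded: 9.97 V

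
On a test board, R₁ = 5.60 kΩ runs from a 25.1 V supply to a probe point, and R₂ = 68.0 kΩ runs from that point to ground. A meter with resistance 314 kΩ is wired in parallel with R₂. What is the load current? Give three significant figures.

I_L ≈ 0.0727 mA

R₂‖R_L = 55.90 kΩ; V_out = 25.1 × 55.90/61.50 = 22.81 V.
I_L = V_out / R_L = 22.81 / 314 kΩ = 0.0727 mA.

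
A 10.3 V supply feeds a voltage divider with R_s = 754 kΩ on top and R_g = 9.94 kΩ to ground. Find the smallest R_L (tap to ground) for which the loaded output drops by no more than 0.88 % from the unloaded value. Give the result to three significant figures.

R_L(min) ≈ 1.11 MΩ

Output resistance R_th = R_s‖R_g = (754 × 9.94)/763.9 = 9.811 kΩ.
The fractional drop is R_th/(R_th + R_L); requiring this ≤ 0.00880 gives R_L ≥ R_th(1/0.00880 − 1) = 9.811 × 112.6 = 1.11 MΩ.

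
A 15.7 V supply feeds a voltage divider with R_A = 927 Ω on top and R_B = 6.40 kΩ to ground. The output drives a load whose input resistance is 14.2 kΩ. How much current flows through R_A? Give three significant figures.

R_B‖R_L = 4412 Ω, so the source sees R_A + R_B‖R_L = 5339 Ω.
I = 15.7 V / 5339 Ω = 2.94 mA.

I ≈ 2.94 mA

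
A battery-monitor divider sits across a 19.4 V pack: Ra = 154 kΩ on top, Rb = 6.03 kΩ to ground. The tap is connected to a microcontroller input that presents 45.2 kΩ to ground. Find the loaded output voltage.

V_out ≈ 0.648 V

The load sits in parallel with Rb: Rb‖R_L = (6.03 × 45.2) / (6.03 + 45.2) = 5.320 kΩ.
V_out = 19.4 × 5.320 / (154 + 5.320) = 19.4 × 5.320/159.3 = 0.648 V.
(Unloaded it would have been 0.731 V.)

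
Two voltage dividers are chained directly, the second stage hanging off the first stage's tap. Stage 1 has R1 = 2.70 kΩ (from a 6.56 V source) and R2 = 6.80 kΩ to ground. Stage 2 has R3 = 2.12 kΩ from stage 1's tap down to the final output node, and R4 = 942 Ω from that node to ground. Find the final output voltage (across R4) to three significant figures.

Stage 2 presents R3+R4 = 3062 Ω as a load on stage 1's tap.
Stage 1's lower leg becomes R2‖(R3+R4) = 2111 Ω, so V_mid = 6.56 × 2111/4811 = 2.879 V.
Stage 2 is itself unloaded: V_out = V_mid × R4/(R3+R4) = 2.879 × 942/3062 = 0.886 V.

V_out ≈ 0.886 V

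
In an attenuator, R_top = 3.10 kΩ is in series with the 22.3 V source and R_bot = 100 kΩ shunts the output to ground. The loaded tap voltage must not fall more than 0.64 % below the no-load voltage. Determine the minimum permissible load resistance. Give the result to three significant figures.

R_L(min) ≈ 467 kΩ

Output resistance R_th = R_top‖R_bot = (3.10 × 100)/103.1 = 3.007 kΩ.
The fractional drop is R_th/(R_th + R_L); requiring this ≤ 0.00640 gives R_L ≥ R_th(1/0.00640 − 1) = 3.007 × 155.2 = 467 kΩ.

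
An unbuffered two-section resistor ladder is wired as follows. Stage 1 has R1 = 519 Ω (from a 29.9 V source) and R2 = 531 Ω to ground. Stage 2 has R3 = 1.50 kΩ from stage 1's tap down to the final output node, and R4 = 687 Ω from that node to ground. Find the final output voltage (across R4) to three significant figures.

Stage 2 presents R3+R4 = 2187 Ω as a load on stage 1's tap.
Stage 1's lower leg becomes R2‖(R3+R4) = 427.3 Ω, so V_mid = 29.9 × 427.3/946.3 = 13.50 V.
Stage 2 is itself unloaded: V_out = V_mid × R4/(R3+R4) = 13.50 × 687/2187 = 4.24 V.

V_out ≈ 4.24 V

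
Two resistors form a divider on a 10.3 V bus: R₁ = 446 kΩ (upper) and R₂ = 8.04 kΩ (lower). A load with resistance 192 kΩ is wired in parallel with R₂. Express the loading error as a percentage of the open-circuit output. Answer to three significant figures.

The divider's output (Thévenin) resistance is R₁‖R₂ = 7.898 kΩ.
Fractional drop under load = R_th/(R_th + R_L) = 7.898 / (7.898 + 192) = 0.03951.
So the output falls by 3.95 %.

3.95 %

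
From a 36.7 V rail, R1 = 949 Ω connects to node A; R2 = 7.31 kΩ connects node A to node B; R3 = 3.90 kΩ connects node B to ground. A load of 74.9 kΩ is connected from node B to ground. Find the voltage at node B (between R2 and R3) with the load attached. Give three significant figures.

At node B, R3 is in parallel with the load: R3‖R_L = 3707 Ω.
Below node A the resistance is R2 + (R3‖R_L) = 11020 Ω, so V_A = 36.7 × 11020/11970 = 33.79 V.
Then V_B = V_A × (R3‖R_L)/(R2 + R3‖R_L) = 33.79 × 3707/11020 = 11.4 V.

V ≈ 11.4 V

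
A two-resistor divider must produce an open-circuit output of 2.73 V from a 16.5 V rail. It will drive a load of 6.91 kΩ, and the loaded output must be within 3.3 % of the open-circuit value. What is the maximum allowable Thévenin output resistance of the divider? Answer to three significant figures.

R_th ≤ 236 Ω

Loading drop = R_th/(R_th + R_L) ≤ 0.0330, so R_th ≤ R_L · ε/(1−ε) = 6.91 kΩ × 0.0330/0.9670 = 236 Ω.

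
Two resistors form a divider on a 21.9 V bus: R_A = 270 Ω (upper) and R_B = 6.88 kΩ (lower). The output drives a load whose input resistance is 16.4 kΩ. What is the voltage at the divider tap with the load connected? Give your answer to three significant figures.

The load sits in parallel with R_B: R_B‖R_L = (6880 × 16400) / (6880 + 16400) = 4847 Ω.
V_out = 21.9 × 4847 / (270 + 4847) = 21.9 × 4847/5117 = 20.7 V.
(Unloaded it would have been 21.1 V.)

V_out ≈ 20.7 V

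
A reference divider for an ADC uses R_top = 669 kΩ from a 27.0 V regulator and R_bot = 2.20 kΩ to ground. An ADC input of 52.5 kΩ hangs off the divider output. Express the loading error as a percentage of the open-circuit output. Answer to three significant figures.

4.01 %

The divider's output (Thévenin) resistance is R_top‖R_bot = 2.193 kΩ.
Fractional drop under load = R_th/(R_th + R_L) = 2.193 / (2.193 + 52.5) = 0.04009.
So the output falls by 4.01 %.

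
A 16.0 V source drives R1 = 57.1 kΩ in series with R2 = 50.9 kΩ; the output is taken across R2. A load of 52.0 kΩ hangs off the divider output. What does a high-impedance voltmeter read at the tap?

V_out ≈ 4.97 V

The load sits in parallel with R2: R2‖R_L = (50.9 × 52.0) / (50.9 + 52.0) = 25.72 kΩ.
V_out = 16.0 × 25.72 / (57.1 + 25.72) = 16.0 × 25.72/82.82 = 4.97 V.
(Unloaded it would have been 7.54 V.)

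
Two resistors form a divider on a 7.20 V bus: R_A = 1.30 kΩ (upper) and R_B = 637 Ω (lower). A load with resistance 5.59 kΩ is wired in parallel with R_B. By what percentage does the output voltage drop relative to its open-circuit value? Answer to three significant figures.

7.10 %

The divider's output (Thévenin) resistance is R_A‖R_B = 427.5 Ω.
Fractional drop under load = R_th/(R_th + R_L) = 427.5 / (427.5 + 5590) = 0.07105.
So the output falls by 7.10 %.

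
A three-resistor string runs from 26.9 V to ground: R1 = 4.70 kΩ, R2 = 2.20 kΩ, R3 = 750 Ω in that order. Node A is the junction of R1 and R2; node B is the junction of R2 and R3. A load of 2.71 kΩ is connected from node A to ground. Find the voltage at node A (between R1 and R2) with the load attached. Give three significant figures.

V ≈ 6.22 V

Below node A the series string R2+R3 = 2950 Ω sits in parallel with the 2710 Ω load: 1412 Ω.
V_A = 26.9 × 1412/(4700 + 1412) = 6.22 V.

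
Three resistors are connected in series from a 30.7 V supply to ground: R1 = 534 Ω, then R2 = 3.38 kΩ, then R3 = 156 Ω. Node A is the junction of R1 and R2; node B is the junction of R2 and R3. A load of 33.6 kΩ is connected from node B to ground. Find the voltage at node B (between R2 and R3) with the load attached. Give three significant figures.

V ≈ 1.17 V

At node B, R3 is in parallel with the load: R3‖R_L = 155.3 Ω.
Below node A the resistance is R2 + (R3‖R_L) = 3535 Ω, so V_A = 30.7 × 3535/4069 = 26.67 V.
Then V_B = V_A × (R3‖R_L)/(R2 + R3‖R_L) = 26.67 × 155.3/3535 = 1.17 V.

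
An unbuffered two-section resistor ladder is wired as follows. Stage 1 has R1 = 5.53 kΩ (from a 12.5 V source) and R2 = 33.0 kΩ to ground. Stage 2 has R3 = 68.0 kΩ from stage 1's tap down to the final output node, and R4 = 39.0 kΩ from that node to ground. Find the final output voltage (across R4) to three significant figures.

V_out ≈ 3.74 V

Stage 2 presents R3+R4 = 107.0 kΩ as a load on stage 1's tap.
Stage 1's lower leg becomes R2‖(R3+R4) = 25.22 kΩ, so V_mid = 12.5 × 25.22/30.75 = 10.25 V.
Stage 2 is itself unloaded: V_out = V_mid × R4/(R3+R4) = 10.25 × 39.0/107.0 = 3.74 V.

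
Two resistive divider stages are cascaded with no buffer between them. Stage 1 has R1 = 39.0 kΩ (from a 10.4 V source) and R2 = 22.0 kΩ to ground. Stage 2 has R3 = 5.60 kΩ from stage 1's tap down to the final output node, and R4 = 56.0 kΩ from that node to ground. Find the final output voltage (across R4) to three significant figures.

Stage 2 presents R3+R4 = 61.60 kΩ as a load on stage 1's tap.
Stage 1's lower leg becomes R2‖(R3+R4) = 16.21 kΩ, so V_mid = 10.4 × 16.21/55.21 = 3.054 V.
Stage 2 is itself unloaded: V_out = V_mid × R4/(R3+R4) = 3.054 × 56.0/61.60 = 2.78 V.

V_out ≈ 2.78 V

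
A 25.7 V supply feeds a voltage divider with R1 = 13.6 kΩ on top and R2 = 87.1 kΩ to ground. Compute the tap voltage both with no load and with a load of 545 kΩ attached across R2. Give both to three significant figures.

Open-circuit: V = 25.7 × 87.1/(13.6 + 87.1) = 22.2 V.
With the load, R2 becomes R2‖R_L = 75.10 kΩ, so V = 25.7 × 75.10/88.70 = 21.8 V.

Unloaded: 22.2 V; loaded: 21.8 V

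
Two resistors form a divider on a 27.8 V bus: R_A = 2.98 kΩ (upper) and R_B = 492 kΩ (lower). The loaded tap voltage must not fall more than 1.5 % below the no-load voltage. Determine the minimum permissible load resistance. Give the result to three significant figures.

Output resistance R_th = R_A‖R_B = (2.98 × 492)/495.0 = 2.962 kΩ.
The fractional drop is R_th/(R_th + R_L); requiring this ≤ 0.0150 gives R_L ≥ R_th(1/0.0150 − 1) = 2.962 × 65.67 = 195 kΩ.

R_L(min) ≈ 195 kΩ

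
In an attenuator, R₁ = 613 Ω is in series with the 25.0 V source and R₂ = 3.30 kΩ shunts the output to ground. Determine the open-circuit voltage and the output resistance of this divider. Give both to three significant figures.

V_th is the open-circuit tap voltage: 25.0 × 3300/(613 + 3300) = 21.1 V.
With the supply zeroed, R₁ and R₂ appear in parallel from the tap: R_th = R₁‖R₂ = (613 × 3300)/3913 = 517 Ω.

V_th = 21.1 V, R_th = 517 Ω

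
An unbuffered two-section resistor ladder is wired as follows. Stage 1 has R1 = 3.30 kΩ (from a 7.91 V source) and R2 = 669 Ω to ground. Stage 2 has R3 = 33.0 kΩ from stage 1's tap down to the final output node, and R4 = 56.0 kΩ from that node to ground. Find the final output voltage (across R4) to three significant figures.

Stage 2 presents R3+R4 = 89000 Ω as a load on stage 1's tap.
Stage 1's lower leg becomes R2‖(R3+R4) = 664.0 Ω, so V_mid = 7.91 × 664.0/3964 = 1.325 V.
Stage 2 is itself unloaded: V_out = V_mid × R4/(R3+R4) = 1.325 × 56000/89000 = 0.834 V.

V_out ≈ 0.834 V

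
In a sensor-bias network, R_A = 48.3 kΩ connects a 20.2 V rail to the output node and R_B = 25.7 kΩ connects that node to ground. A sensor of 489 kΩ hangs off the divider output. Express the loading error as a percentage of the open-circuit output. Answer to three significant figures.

3.32 %

The divider's output (Thévenin) resistance is R_A‖R_B = 16.77 kΩ.
Fractional drop under load = R_th/(R_th + R_L) = 16.77 / (16.77 + 489) = 0.03317.
So the output falls by 3.32 %.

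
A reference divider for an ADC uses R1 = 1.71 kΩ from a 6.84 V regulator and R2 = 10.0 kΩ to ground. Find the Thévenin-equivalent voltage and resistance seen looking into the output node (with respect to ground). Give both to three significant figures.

V_th = 5.84 V, R_th = 1.46 kΩ

V_th is the open-circuit tap voltage: 6.84 × 10.0/(1.71 + 10.0) = 5.84 V.
With the supply zeroed, R1 and R2 appear in parallel from the tap: R_th = R1‖R2 = (1.71 × 10.0)/11.71 = 1.46 kΩ.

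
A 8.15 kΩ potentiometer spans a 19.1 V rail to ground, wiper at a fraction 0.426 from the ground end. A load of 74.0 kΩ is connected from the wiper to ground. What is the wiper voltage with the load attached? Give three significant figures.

The wiper splits the pot into (1−α)R = 4.678 kΩ above and αR = 3.472 kΩ below.
Lower section ‖ load = 3.316 kΩ.
V_wiper = 19.1 × 3.316/(4.678 + 3.316) = 7.92 V.

V ≈ 7.92 V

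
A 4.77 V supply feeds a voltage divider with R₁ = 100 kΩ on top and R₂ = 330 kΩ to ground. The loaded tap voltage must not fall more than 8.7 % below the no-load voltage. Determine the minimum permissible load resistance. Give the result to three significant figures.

Output resistance R_th = R₁‖R₂ = (100 × 330)/430.0 = 76.74 kΩ.
The fractional drop is R_th/(R_th + R_L); requiring this ≤ 0.0870 gives R_L ≥ R_th(1/0.0870 − 1) = 76.74 × 10.49 = 805 kΩ.

R_L(min) ≈ 805 kΩ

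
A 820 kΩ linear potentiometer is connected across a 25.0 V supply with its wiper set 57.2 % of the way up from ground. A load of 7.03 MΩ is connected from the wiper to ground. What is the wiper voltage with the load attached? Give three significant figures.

V ≈ 13.9 V

The wiper splits the pot into (1−α)R = 351.0 kΩ above and αR = 469.0 kΩ below.
Lower section ‖ load = 439.7 kΩ.
V_wiper = 25.0 × 439.7/(351.0 + 439.7) = 13.9 V.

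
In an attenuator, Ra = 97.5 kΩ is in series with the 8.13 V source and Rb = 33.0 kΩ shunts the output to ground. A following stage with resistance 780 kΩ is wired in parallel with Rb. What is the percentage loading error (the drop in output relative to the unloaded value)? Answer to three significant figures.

3.06 %

The divider's output (Thévenin) resistance is Ra‖Rb = 24.66 kΩ.
Fractional drop under load = R_th/(R_th + R_L) = 24.66 / (24.66 + 780) = 0.03064.
So the output falls by 3.06 %.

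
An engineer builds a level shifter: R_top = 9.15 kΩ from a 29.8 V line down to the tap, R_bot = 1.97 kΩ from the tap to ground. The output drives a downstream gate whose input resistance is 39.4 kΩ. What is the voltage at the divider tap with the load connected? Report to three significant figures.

The load sits in parallel with R_bot: R_bot‖R_L = (1.97 × 39.4) / (1.97 + 39.4) = 1.876 kΩ.
V_out = 29.8 × 1.876 / (9.15 + 1.876) = 29.8 × 1.876/11.03 = 5.07 V.
(Unloaded it would have been 5.28 V.)

V_out ≈ 5.07 V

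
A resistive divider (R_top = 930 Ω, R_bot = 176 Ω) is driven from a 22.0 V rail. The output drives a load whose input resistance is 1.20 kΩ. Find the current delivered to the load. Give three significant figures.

I_L ≈ 2.60 mA

R_bot‖R_L = 153.5 Ω; V_out = 22.0 × 153.5/1083 = 3.117 V.
I_L = V_out / R_L = 3.117 / 1.20 kΩ = 2.60 mA.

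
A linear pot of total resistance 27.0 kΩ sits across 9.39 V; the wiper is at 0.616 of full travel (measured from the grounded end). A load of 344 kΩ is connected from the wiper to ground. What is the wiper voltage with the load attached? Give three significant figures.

V ≈ 5.68 V

The wiper splits the pot into (1−α)R = 10.37 kΩ above and αR = 16.63 kΩ below.
Lower section ‖ load = 15.86 kΩ.
V_wiper = 9.39 × 15.86/(10.37 + 15.86) = 5.68 V.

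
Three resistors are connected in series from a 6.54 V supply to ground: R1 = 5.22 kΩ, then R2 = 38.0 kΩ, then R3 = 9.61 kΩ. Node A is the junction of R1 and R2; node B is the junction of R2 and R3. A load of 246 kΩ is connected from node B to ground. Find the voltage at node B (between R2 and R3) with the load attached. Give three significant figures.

V ≈ 1.15 V

At node B, R3 is in parallel with the load: R3‖R_L = 9.249 kΩ.
Below node A the resistance is R2 + (R3‖R_L) = 47.25 kΩ, so V_A = 6.54 × 47.25/52.47 = 5.889 V.
Then V_B = V_A × (R3‖R_L)/(R2 + R3‖R_L) = 5.889 × 9.249/47.25 = 1.15 V.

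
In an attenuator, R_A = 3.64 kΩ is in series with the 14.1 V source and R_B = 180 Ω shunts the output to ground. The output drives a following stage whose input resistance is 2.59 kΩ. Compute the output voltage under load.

V_out ≈ 0.623 V

The load sits in parallel with R_B: R_B‖R_L = (180 × 2590) / (180 + 2590) = 168.3 Ω.
V_out = 14.1 × 168.3 / (3640 + 168.3) = 14.1 × 168.3/3808 = 0.623 V.
(Unloaded it would have been 0.664 V.)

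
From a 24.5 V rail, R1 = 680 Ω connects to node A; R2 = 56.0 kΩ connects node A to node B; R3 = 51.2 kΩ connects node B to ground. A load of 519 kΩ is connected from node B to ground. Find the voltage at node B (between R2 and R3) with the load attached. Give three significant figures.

At node B, R3 is in parallel with the load: R3‖R_L = 46600 Ω.
Below node A the resistance is R2 + (R3‖R_L) = 102600 Ω, so V_A = 24.5 × 102600/103300 = 24.34 V.
Then V_B = V_A × (R3‖R_L)/(R2 + R3‖R_L) = 24.34 × 46600/102600 = 11.1 V.

V ≈ 11.1 V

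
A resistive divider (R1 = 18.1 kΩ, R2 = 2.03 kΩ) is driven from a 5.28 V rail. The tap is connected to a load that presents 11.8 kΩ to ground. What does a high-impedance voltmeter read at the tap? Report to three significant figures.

V_out ≈ 0.461 V

The load sits in parallel with R2: R2‖R_L = (2.03 × 11.8) / (2.03 + 11.8) = 1.732 kΩ.
V_out = 5.28 × 1.732 / (18.1 + 1.732) = 5.28 × 1.732/19.83 = 0.461 V.
(Unloaded it would have been 0.532 V.)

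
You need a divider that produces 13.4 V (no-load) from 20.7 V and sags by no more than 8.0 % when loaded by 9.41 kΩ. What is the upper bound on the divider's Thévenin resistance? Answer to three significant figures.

Loading drop = R_th/(R_th + R_L) ≤ 0.0800, so R_th ≤ R_L · ε/(1−ε) = 9.41 kΩ × 0.0800/0.9200 = 818 Ω.
(Any R1, R2 with R2/(R1+R2) = 0.647 and R1‖R2 ≤ 818 Ω will meet the spec.)

R_th ≤ 818 Ω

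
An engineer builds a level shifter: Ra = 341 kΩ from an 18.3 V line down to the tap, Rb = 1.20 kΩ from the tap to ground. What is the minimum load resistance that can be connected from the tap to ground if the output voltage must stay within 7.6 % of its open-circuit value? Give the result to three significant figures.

R_L(min) ≈ 14.5 kΩ

Output resistance R_th = Ra‖Rb = (341 × 1.20)/342.2 = 1.196 kΩ.
The fractional drop is R_th/(R_th + R_L); requiring this ≤ 0.0760 gives R_L ≥ R_th(1/0.0760 − 1) = 1.196 × 12.16 = 14.5 kΩ.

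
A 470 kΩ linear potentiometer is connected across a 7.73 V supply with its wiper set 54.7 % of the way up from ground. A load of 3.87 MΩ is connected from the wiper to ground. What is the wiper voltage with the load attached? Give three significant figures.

V ≈ 4.10 V

The wiper splits the pot into (1−α)R = 212.9 kΩ above and αR = 257.1 kΩ below.
Lower section ‖ load = 241.1 kΩ.
V_wiper = 7.73 × 241.1/(212.9 + 241.1) = 4.10 V.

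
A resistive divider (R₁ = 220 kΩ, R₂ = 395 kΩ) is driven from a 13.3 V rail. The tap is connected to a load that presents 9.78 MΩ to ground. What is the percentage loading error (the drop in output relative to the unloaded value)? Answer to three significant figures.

1.42 %

The divider's output (Thévenin) resistance is R₁‖R₂ = 141.3 kΩ.
Fractional drop under load = R_th/(R_th + R_L) = 141.3 / (141.3 + 9780) = 0.01424.
So the output falls by 1.42 %.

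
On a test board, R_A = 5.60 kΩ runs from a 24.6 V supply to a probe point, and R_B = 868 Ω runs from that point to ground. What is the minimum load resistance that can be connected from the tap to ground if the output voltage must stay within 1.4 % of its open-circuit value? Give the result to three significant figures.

R_L(min) ≈ 52.9 kΩ

Output resistance R_th = R_A‖R_B = (5600 × 868)/6468 = 751.5 Ω.
The fractional drop is R_th/(R_th + R_L); requiring this ≤ 0.0140 gives R_L ≥ R_th(1/0.0140 − 1) = 751.5 × 70.43 = 52.9 kΩ.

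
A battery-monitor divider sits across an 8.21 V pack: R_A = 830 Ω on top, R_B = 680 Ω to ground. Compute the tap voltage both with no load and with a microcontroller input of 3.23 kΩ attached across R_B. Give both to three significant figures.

Open-circuit: V = 8.21 × 680/(830 + 680) = 3.70 V.
With the load, R_B becomes R_B‖R_L = 561.7 Ω, so V = 8.21 × 561.7/1392 = 3.31 V.

Unloaded: 3.70 V; loaded: 3.31 V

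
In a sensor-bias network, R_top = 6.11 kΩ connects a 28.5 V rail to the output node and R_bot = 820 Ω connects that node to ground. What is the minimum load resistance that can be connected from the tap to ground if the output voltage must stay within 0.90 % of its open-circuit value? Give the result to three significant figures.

Output resistance R_th = R_top‖R_bot = (6110 × 820)/6930 = 723.0 Ω.
The fractional drop is R_th/(R_th + R_L); requiring this ≤ 0.00900 gives R_L ≥ R_th(1/0.00900 − 1) = 723.0 × 110.1 = 79.6 kΩ.

R_L(min) ≈ 79.6 kΩ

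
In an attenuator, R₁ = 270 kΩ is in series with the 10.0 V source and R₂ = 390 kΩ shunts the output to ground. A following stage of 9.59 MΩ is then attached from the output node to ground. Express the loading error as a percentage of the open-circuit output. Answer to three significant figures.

The divider's output (Thévenin) resistance is R₁‖R₂ = 159.5 kΩ.
Fractional drop under load = R_th/(R_th + R_L) = 159.5 / (159.5 + 9590) = 0.01636.
So the output falls by 1.64 %.

1.64 %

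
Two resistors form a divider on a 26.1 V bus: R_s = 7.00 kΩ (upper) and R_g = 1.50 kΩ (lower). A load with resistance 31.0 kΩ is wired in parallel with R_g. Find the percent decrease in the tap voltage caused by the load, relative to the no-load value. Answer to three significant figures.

The divider's output (Thévenin) resistance is R_s‖R_g = 1.235 kΩ.
Fractional drop under load = R_th/(R_th + R_L) = 1.235 / (1.235 + 31.0) = 0.03832.
So the output falls by 3.83 %.

3.83 %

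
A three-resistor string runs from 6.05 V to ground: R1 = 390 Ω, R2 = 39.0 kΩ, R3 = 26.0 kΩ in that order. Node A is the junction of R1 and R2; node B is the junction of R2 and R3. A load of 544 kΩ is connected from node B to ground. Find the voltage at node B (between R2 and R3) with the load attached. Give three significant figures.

At node B, R3 is in parallel with the load: R3‖R_L = 24810 Ω.
Below node A the resistance is R2 + (R3‖R_L) = 63810 Ω, so V_A = 6.05 × 63810/64200 = 6.013 V.
Then V_B = V_A × (R3‖R_L)/(R2 + R3‖R_L) = 6.013 × 24810/63810 = 2.34 V.

V ≈ 2.34 V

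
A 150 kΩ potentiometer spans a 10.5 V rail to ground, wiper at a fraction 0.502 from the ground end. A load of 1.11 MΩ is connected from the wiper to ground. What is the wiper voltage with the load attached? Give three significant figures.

The wiper splits the pot into (1−α)R = 74.70 kΩ above and αR = 75.30 kΩ below.
Lower section ‖ load = 70.52 kΩ.
V_wiper = 10.5 × 70.52/(74.70 + 70.52) = 5.10 V.

V ≈ 5.10 V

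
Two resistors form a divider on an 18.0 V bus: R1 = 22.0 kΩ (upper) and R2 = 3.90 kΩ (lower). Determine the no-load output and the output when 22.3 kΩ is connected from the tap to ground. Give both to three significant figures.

Open-circuit: V = 18.0 × 3.90/(22.0 + 3.90) = 2.71 V.
With the load, R2 becomes R2‖R_L = 3.319 kΩ, so V = 18.0 × 3.319/25.32 = 2.36 V.

Unloaded: 2.71 V; loaded: 2.36 V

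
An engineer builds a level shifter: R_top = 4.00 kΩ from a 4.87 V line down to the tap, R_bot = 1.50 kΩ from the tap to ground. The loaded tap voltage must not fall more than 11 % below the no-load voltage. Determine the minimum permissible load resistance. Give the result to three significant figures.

R_L(min) ≈ 8.83 kΩ

Output resistance R_th = R_top‖R_bot = (4.00 × 1.50)/5.500 = 1.091 kΩ.
The fractional drop is R_th/(R_th + R_L); requiring this ≤ 0.110 gives R_L ≥ R_th(1/0.110 − 1) = 1.091 × 8.091 = 8.83 kΩ.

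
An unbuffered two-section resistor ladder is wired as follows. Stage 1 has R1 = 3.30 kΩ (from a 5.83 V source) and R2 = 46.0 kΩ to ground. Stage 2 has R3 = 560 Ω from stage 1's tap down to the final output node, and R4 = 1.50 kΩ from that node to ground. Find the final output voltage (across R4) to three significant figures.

Stage 2 presents R3+R4 = 2060 Ω as a load on stage 1's tap.
Stage 1's lower leg becomes R2‖(R3+R4) = 1972 Ω, so V_mid = 5.83 × 1972/5272 = 2.181 V.
Stage 2 is itself unloaded: V_out = V_mid × R4/(R3+R4) = 2.181 × 1500/2060 = 1.59 V.

V_out ≈ 1.59 V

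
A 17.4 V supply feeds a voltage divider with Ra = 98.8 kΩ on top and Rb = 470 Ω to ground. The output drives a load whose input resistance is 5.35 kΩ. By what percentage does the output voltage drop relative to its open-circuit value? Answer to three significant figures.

8.04 %

The divider's output (Thévenin) resistance is Ra‖Rb = 467.8 Ω.
Fractional drop under load = R_th/(R_th + R_L) = 467.8 / (467.8 + 5350) = 0.08040.
So the output falls by 8.04 %.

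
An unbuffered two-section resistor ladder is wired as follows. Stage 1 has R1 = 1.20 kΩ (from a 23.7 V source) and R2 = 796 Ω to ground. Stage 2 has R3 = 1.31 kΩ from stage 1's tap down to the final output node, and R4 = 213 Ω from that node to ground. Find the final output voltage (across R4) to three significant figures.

V_out ≈ 1.01 V

Stage 2 presents R3+R4 = 1523 Ω as a load on stage 1's tap.
Stage 1's lower leg becomes R2‖(R3+R4) = 522.8 Ω, so V_mid = 23.7 × 522.8/1723 = 7.192 V.
Stage 2 is itself unloaded: V_out = V_mid × R4/(R3+R4) = 7.192 × 213/1523 = 1.01 V.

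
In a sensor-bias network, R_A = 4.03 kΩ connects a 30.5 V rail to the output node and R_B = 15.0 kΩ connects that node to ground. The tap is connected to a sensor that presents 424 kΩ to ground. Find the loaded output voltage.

V_out ≈ 23.9 V

The load sits in parallel with R_B: R_B‖R_L = (15.0 × 424) / (15.0 + 424) = 14.49 kΩ.
V_out = 30.5 × 14.49 / (4.03 + 14.49) = 30.5 × 14.49/18.52 = 23.9 V.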